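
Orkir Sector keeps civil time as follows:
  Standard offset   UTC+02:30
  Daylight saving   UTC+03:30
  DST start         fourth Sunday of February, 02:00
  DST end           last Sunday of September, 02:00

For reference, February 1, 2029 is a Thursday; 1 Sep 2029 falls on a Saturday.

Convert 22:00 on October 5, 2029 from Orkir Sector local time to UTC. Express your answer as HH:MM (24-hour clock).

1 February 2029 is a Thursday, so the first Sunday is February 4 and the fourth is February 25.
1 September 2029 is a Saturday, so Sundays fall on 2, 9, 16, 23, 30; the last is September 30.
Daylight saving runs 25 February – 30 September; October 5, 2029 is outside that window, so Orkir Sector is on standard time at UTC+02:30.
22:00 local − 2h30m = 19:30 UTC.

19:30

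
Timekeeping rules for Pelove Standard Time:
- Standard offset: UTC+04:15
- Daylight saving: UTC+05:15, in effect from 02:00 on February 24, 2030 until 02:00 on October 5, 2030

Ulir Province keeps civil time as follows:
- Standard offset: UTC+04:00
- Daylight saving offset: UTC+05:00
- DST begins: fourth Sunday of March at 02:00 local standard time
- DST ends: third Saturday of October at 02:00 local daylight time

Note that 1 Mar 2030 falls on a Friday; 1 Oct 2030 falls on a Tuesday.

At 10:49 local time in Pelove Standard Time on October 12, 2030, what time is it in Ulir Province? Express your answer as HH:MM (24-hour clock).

Daylight saving runs 24 February – 5 October; October 12, 2030 is outside that window, so Pelove Standard Time is on standard time at UTC+04:15.
10:49 Pelove Standard Time − 4h15m = 06:34 UTC.
1 March 2030 is a Friday, so the first Sunday is March 3 and the fourth is March 24.
1 October 2030 is a Tuesday, so the first Saturday is October 5 and the third is October 19.
At the standard offset (UTC+04:00), 06:34 UTC + 4h = 10:34 Ulir Province standard time.
Daylight saving runs 24 March – 19 October; the standard-time date in Ulir Province, October 12, 2030, is inside that window, so Ulir Province is at UTC+05:00.
06:34 UTC + 5h = 11:34 Ulir Province.

11:34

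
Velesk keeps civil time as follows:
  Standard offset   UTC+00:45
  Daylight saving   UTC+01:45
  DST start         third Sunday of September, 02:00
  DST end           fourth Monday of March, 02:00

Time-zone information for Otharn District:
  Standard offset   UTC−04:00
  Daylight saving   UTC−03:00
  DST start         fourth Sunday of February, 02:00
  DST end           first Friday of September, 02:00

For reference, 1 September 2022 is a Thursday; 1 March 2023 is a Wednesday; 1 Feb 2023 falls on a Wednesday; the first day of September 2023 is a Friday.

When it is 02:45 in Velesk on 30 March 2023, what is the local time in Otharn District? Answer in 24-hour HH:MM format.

1 September 2022 is a Thursday, so the first Sunday is September 4 and the third is September 18.
1 March 2023 is a Wednesday, so the first Monday is March 6 and the fourth is March 27.
30 March 2023 is outside the daylight-saving period (18 September 2022 – 27 March 2023), so Velesk is on standard time, UTC+00:45.
02:45 Velesk − 0h45m = 02:00 UTC.
1 February 2023 is a Wednesday, so the first Sunday is February 5 and the fourth is February 26.
1 September 2023 is a Friday, so the first Friday is September 1.
At the standard offset (UTC−04:00), 02:00 UTC − 4h = 22:00 Otharn District standard time (rolling into the previous day, 29 March 2023).
The standard-time date in Otharn District, 29 March 2023, lies within the daylight-saving period (26 February – 1 September), so Otharn District is on daylight time, UTC−03:00.
02:00 UTC − 3h = 23:00 Otharn District (rolling into the previous day, 29 March 2023).

23:00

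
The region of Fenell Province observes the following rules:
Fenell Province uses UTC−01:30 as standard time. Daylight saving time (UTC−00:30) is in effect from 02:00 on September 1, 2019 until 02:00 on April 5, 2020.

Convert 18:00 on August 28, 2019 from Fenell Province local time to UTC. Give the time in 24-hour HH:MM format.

19:30

August 28, 2019 does not fall between 1 September 2019 and 5 April 2020, so daylight saving is not in effect and Fenell Province is at UTC−01:30.
18:00 local + 1h30m = 19:30 UTC.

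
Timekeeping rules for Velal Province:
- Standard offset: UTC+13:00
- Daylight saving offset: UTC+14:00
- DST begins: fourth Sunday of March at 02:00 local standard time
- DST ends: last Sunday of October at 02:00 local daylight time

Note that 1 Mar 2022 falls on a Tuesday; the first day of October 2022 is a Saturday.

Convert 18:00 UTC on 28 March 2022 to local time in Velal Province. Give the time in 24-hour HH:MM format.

1 March 2022 is a Tuesday, so the first Sunday is March 6 and the fourth is March 27.
1 October 2022 is a Saturday, so Sundays fall on 2, 9, 16, 23, 30; the last is October 30.
At the standard offset (UTC+13:00), 18:00 UTC + 13h = 07:00 Velal Province standard time (rolling into the next day, 29 March 2022).
Daylight saving runs 27 March – 30 October; the standard-time date in Velal Province, 29 March 2022, is inside that window, so Velal Province is at UTC+14:00.
18:00 UTC + 14h = 08:00 local (rolling into the next day, 29 March 2022).

08:00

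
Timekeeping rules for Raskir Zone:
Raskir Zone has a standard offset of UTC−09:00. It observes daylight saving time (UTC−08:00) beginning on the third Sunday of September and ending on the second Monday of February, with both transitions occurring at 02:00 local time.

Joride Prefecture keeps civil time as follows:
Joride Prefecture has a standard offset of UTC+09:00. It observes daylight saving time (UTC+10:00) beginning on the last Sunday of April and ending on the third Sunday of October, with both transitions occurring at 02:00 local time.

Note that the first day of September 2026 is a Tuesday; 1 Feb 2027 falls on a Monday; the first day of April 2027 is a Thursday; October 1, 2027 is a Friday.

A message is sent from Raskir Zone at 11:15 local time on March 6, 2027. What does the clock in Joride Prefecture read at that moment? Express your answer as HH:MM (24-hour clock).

05:15

1 September 2026 is a Tuesday, so the first Sunday is September 6 and the third is September 20.
1 February 2027 is a Monday, so the first Monday is February 1 and the second is February 8.
March 6, 2027 does not fall between 20 September 2026 and 8 February 2027, so daylight saving is not in effect and Raskir Zone is at UTC−09:00.
11:15 Raskir Zone + 9h = 20:15 UTC.
1 April 2027 is a Thursday, so Sundays fall on 4, 11, 18, 25; the last is April 25.
1 October 2027 is a Friday, so the first Sunday is October 3 and the third is October 17.
At the standard offset (UTC+09:00), 20:15 UTC + 9h = 05:15 Joride Prefecture standard time (rolling into the next day, 7 March 2027).
Daylight saving runs 25 April – 17 October; the standard-time date in Joride Prefecture, March 7, 2027, is outside that window, so Joride Prefecture is on standard time at UTC+09:00.
20:15 UTC + 9h = 05:15 Joride Prefecture (rolling into the next day, 7 March 2027).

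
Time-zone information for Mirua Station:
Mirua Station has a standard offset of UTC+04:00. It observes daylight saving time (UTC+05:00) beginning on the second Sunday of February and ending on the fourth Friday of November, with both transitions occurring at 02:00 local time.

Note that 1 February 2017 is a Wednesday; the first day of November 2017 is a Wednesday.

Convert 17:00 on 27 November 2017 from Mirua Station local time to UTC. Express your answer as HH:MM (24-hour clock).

13:00

1 February 2017 is a Wednesday, so the first Sunday is February 5 and the second is February 12.
1 November 2017 is a Wednesday, so the first Friday is November 3 and the fourth is November 24.
27 November 2017 is outside the daylight-saving period (12 February – 24 November), so Mirua Station is on standard time, UTC+04:00.
17:00 local − 4h = 13:00 UTC.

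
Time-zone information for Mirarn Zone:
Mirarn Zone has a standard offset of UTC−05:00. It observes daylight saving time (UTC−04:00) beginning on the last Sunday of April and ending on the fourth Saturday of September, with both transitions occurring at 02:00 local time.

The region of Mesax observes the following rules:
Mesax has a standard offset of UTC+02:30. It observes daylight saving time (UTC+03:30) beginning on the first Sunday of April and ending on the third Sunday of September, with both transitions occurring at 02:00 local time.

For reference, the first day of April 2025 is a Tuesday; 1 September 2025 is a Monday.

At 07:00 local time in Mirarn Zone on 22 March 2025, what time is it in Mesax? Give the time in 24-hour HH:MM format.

14:30

1 April 2025 is a Tuesday, so Sundays fall on 6, 13, 20, 27; the last is April 27.
1 September 2025 is a Monday, so the first Saturday is September 6 and the fourth is September 27.
22 March 2025 does not fall between 27 April and 27 September, so daylight saving is not in effect and Mirarn Zone is at UTC−05:00.
07:00 Mirarn Zone + 5h = 12:00 UTC.
1 April 2025 is a Tuesday, so the first Sunday is April 6.
1 September 2025 is a Monday, so the first Sunday is September 7 and the third is September 21.
At the standard offset (UTC+02:30), 12:00 UTC + 2h30m = 14:30 Mesax standard time.
The standard-time date in Mesax, 22 March 2025, does not fall between 6 April and 21 September, so daylight saving is not in effect and Mesax is at UTC+02:30.
12:00 UTC + 2h30m = 14:30 Mesax.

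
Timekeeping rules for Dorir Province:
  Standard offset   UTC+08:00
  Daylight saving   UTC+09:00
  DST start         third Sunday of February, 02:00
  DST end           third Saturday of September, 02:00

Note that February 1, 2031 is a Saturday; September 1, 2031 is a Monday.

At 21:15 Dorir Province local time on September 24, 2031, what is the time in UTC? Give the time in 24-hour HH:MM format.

1 February 2031 is a Saturday, so the first Sunday is February 2 and the third is February 16.
1 September 2031 is a Monday, so the first Saturday is September 6 and the third is September 20.
September 24, 2031 is outside the daylight-saving period (16 February – 20 September), so Dorir Province is on standard time, UTC+08:00.
21:15 local − 8h = 13:15 UTC.

13:15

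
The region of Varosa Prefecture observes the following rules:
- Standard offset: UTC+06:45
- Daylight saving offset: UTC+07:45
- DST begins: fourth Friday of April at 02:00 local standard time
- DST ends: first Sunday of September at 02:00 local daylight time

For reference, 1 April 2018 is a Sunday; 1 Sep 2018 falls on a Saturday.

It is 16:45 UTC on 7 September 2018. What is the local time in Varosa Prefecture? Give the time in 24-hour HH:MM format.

1 April 2018 is a Sunday, so the first Friday is April 6 and the fourth is April 27.
1 September 2018 is a Saturday, so the first Sunday is September 2.
At the standard offset (UTC+06:45), 16:45 UTC + 6h45m = 23:30 Varosa Prefecture standard time.
The standard-time date in Varosa Prefecture, 7 September 2018, is outside the daylight-saving period (27 April – 2 September), so Varosa Prefecture is on standard time, UTC+06:45.
16:45 UTC + 6h45m = 23:30 local.

23:30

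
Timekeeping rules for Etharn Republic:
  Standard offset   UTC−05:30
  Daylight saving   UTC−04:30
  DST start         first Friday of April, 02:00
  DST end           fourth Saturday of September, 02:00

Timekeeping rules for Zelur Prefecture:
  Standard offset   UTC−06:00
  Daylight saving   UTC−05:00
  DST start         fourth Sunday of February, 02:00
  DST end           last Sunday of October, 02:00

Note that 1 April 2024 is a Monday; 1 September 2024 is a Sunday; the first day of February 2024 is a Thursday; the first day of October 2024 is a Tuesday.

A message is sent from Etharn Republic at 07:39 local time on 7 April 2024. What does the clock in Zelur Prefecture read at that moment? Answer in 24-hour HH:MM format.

1 April 2024 is a Monday, so the first Friday is April 5.
1 September 2024 is a Sunday, so the first Saturday is September 7 and the fourth is September 28.
7 April 2024 lies within the daylight-saving period (5 April – 28 September), so Etharn Republic is on daylight time, UTC−04:30.
07:39 Etharn Republic + 4h30m = 12:09 UTC.
1 February 2024 is a Thursday, so the first Sunday is February 4 and the fourth is February 25.
1 October 2024 is a Tuesday, so Sundays fall on 6, 13, 20, 27; the last is October 27.
At the standard offset (UTC−06:00), 12:09 UTC − 6h = 06:09 Zelur Prefecture standard time.
The standard-time date in Zelur Prefecture, 7 April 2024, falls between 25 February and 27 October, so daylight saving is in effect and Zelur Prefecture is at UTC−05:00.
12:09 UTC − 5h = 07:09 Zelur Prefecture.

07:09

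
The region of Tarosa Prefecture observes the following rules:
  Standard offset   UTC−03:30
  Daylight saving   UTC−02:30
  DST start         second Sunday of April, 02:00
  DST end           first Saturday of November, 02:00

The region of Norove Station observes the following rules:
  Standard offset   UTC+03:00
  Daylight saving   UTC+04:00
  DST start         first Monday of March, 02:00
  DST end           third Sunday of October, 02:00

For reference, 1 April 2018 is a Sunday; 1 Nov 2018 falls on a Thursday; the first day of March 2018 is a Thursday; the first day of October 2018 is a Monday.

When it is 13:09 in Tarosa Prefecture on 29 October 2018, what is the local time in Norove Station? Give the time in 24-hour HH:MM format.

18:39

1 April 2018 is a Sunday, so the first Sunday is April 1 and the second is April 8.
1 November 2018 is a Thursday, so the first Saturday is November 3.
29 October 2018 falls between 8 April and 3 November, so daylight saving is in effect and Tarosa Prefecture is at UTC−02:30.
13:09 Tarosa Prefecture + 2h30m = 15:39 UTC.
1 March 2018 is a Thursday, so the first Monday is March 5.
1 October 2018 is a Monday, so the first Sunday is October 7 and the third is October 21.
At the standard offset (UTC+03:00), 15:39 UTC + 3h = 18:39 Norove Station standard time.
The standard-time date in Norove Station, 29 October 2018, does not fall between 5 March and 21 October, so daylight saving is not in effect and Norove Station is at UTC+03:00.
15:39 UTC + 3h = 18:39 Norove Station.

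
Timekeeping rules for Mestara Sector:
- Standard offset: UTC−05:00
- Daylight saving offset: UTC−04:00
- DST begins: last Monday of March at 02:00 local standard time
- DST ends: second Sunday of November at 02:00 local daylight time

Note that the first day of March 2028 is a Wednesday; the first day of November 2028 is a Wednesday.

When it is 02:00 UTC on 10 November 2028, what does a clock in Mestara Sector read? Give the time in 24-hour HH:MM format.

1 March 2028 is a Wednesday, so Mondays fall on 6, 13, 20, 27; the last is March 27.
1 November 2028 is a Wednesday, so the first Sunday is November 5 and the second is November 12.
At the standard offset (UTC−05:00), 02:00 UTC − 5h = 21:00 Mestara Sector standard time (rolling into the previous day, 9 November 2028).
The standard-time date in Mestara Sector, 9 November 2028, falls between 27 March and 12 November, so daylight saving is in effect and Mestara Sector is at UTC−04:00.
02:00 UTC − 4h = 22:00 local (rolling into the previous day, 9 November 2028).

22:00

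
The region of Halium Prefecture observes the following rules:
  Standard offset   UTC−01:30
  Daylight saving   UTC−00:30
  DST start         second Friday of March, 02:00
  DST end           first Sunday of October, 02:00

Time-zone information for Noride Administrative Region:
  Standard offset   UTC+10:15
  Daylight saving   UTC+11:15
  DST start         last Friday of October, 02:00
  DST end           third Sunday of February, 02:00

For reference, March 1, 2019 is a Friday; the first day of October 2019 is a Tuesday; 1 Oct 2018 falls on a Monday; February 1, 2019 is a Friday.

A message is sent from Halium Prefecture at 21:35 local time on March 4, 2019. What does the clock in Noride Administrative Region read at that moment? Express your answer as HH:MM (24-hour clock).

1 March 2019 is a Friday, so the first Friday is March 1 and the second is March 8.
1 October 2019 is a Tuesday, so the first Sunday is October 6.
March 4, 2019 does not fall between 8 March and 6 October, so daylight saving is not in effect and Halium Prefecture is at UTC−01:30.
21:35 Halium Prefecture + 1h30m = 23:05 UTC.
1 October 2018 is a Monday, so Fridays fall on 5, 12, 19, 26; the last is October 26.
1 February 2019 is a Friday, so the first Sunday is February 3 and the third is February 17.
At the standard offset (UTC+10:15), 23:05 UTC + 10h15m = 09:20 Noride Administrative Region standard time (rolling into the next day, 5 March 2019).
Daylight saving runs 26 October 2018 – 17 February 2019; the standard-time date in Noride Administrative Region, March 5, 2019, is outside that window, so Noride Administrative Region is on standard time at UTC+10:15.
23:05 UTC + 10h15m = 09:20 Noride Administrative Region (rolling into the next day, 5 March 2019).

09:20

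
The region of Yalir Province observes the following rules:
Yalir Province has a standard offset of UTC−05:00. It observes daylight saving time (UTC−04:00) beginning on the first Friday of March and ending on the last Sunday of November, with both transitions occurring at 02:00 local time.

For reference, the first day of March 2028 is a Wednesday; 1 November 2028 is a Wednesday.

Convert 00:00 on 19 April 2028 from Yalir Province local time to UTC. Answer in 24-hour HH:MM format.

1 March 2028 is a Wednesday, so the first Friday is March 3.
1 November 2028 is a Wednesday, so Sundays fall on 5, 12, 19, 26; the last is November 26.
19 April 2028 falls between 3 March and 26 November, so daylight saving is in effect and Yalir Province is at UTC−04:00.
00:00 local + 4h = 04:00 UTC.

04:00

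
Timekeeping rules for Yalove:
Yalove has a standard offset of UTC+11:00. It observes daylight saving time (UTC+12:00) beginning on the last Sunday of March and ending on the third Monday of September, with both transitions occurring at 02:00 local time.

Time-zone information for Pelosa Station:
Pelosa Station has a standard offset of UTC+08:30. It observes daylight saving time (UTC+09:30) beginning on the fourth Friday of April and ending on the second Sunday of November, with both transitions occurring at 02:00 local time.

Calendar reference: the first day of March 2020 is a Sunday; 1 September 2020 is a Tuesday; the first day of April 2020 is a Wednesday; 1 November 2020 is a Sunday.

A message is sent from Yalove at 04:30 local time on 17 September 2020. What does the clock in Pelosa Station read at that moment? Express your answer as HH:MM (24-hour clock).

1 March 2020 is a Sunday, so Sundays fall on 1, 8, 15, 22, 29; the last is March 29.
1 September 2020 is a Tuesday, so the first Monday is September 7 and the third is September 21.
17 September 2020 falls between 29 March and 21 September, so daylight saving is in effect and Yalove is at UTC+12:00.
04:30 Yalove − 12h = 16:30 UTC (rolling into the previous day, 16 September 2020).
1 April 2020 is a Wednesday, so the first Friday is April 3 and the fourth is April 24.
1 November 2020 is a Sunday, so the first Sunday is November 1 and the second is November 8.
At the standard offset (UTC+08:30), 16:30 UTC + 8h30m = 01:00 Pelosa Station standard time (rolling into the next day, 17 September 2020).
The standard-time date in Pelosa Station, 17 September 2020, lies within the daylight-saving period (24 April – 8 November), so Pelosa Station is on daylight time, UTC+09:30.
16:30 UTC + 9h30m = 02:00 Pelosa Station (rolling into the next day, 17 September 2020).

02:00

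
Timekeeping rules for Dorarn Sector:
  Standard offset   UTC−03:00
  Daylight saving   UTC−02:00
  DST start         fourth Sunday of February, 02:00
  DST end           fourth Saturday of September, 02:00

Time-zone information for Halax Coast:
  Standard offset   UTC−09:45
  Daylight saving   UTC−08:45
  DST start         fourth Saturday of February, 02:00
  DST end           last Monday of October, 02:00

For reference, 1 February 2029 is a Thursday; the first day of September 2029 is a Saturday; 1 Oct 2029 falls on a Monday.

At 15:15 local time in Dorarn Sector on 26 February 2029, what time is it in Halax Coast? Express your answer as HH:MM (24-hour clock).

08:30

1 February 2029 is a Thursday, so the first Sunday is February 4 and the fourth is February 25.
1 September 2029 is a Saturday, so the first Saturday is September 1 and the fourth is September 22.
26 February 2029 falls between 25 February and 22 September, so daylight saving is in effect and Dorarn Sector is at UTC−02:00.
15:15 Dorarn Sector + 2h = 17:15 UTC.
1 February 2029 is a Thursday, so the first Saturday is February 3 and the fourth is February 24.
1 October 2029 is a Monday, so Mondays fall on 1, 8, 15, 22, 29; the last is October 29.
At the standard offset (UTC−09:45), 17:15 UTC − 9h45m = 07:30 Halax Coast standard time.
The standard-time date in Halax Coast, 26 February 2029, falls between 24 February and 29 October, so daylight saving is in effect and Halax Coast is at UTC−08:45.
17:15 UTC − 8h45m = 08:30 Halax Coast.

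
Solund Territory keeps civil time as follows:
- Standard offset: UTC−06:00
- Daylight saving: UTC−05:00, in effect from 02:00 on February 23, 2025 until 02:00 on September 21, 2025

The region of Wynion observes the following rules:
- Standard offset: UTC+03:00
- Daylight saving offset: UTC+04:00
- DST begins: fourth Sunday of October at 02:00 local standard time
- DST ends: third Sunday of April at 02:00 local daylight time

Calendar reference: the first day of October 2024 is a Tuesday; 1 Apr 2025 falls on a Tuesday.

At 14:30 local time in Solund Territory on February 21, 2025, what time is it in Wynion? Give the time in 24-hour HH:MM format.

Daylight saving runs 23 February – 21 September; February 21, 2025 is outside that window, so Solund Territory is on standard time at UTC−06:00.
14:30 Solund Territory + 6h = 20:30 UTC.
1 October 2024 is a Tuesday, so the first Sunday is October 6 and the fourth is October 27.
1 April 2025 is a Tuesday, so the first Sunday is April 6 and the third is April 20.
At the standard offset (UTC+03:00), 20:30 UTC + 3h = 23:30 Wynion standard time.
The standard-time date in Wynion, February 21, 2025, falls between 27 October 2024 and 20 April 2025, so daylight saving is in effect and Wynion is at UTC+04:00.
20:30 UTC + 4h = 00:30 Wynion (rolling into the next day, 22 February 2025).

00:30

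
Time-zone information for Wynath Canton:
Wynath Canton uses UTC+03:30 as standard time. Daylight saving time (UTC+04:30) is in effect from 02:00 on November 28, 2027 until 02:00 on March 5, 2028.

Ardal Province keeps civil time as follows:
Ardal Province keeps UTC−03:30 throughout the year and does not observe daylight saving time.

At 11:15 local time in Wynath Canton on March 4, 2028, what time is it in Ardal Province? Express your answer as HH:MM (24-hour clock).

March 4, 2028 falls between 28 November 2027 and 5 March 2028, so daylight saving is in effect and Wynath Canton is at UTC+04:30.
11:15 Wynath Canton − 4h30m = 06:45 UTC.
Ardal Province stays on UTC−03:30 all year.
06:45 UTC − 3h30m = 03:15 Ardal Province.

03:15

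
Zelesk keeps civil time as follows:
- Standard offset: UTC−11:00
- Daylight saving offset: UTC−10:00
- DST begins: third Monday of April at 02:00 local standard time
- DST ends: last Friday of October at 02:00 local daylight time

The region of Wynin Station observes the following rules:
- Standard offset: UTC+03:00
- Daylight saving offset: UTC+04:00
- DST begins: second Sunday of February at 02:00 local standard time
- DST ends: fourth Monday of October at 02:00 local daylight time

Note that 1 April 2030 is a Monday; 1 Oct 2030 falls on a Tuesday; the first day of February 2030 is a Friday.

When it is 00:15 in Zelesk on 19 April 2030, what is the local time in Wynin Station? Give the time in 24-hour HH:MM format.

1 April 2030 is a Monday, so the first Monday is April 1 and the third is April 15.
1 October 2030 is a Tuesday, so Fridays fall on 4, 11, 18, 25; the last is October 25.
Daylight saving runs 15 April – 25 October; 19 April 2030 is inside that window, so Zelesk is at UTC−10:00.
00:15 Zelesk + 10h = 10:15 UTC.
1 February 2030 is a Friday, so the first Sunday is February 3 and the second is February 10.
1 October 2030 is a Tuesday, so the first Monday is October 7 and the fourth is October 28.
At the standard offset (UTC+03:00), 10:15 UTC + 3h = 13:15 Wynin Station standard time.
Daylight saving runs 10 February – 28 October; the standard-time date in Wynin Station, 19 April 2030, is inside that window, so Wynin Station is at UTC+04:00.
10:15 UTC + 4h = 14:15 Wynin Station.

14:15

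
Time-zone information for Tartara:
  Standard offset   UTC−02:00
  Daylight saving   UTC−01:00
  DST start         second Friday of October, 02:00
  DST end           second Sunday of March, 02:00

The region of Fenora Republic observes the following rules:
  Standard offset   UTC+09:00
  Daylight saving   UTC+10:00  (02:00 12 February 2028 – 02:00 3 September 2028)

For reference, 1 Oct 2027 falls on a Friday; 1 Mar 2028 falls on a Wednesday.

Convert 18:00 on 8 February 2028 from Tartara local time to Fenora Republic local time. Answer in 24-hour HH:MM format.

04:00

1 October 2027 is a Friday, so the first Friday is October 1 and the second is October 8.
1 March 2028 is a Wednesday, so the first Sunday is March 5 and the second is March 12.
8 February 2028 lies within the daylight-saving period (8 October 2027 – 12 March 2028), so Tartara is on daylight time, UTC−01:00.
18:00 Tartara + 1h = 19:00 UTC.
At the standard offset (UTC+09:00), 19:00 UTC + 9h = 04:00 Fenora Republic standard time (rolling into the next day, 9 February 2028).
Daylight saving runs 12 February – 3 September; the standard-time date in Fenora Republic, 9 February 2028, is outside that window, so Fenora Republic is on standard time at UTC+09:00.
19:00 UTC + 9h = 04:00 Fenora Republic (rolling into the next day, 9 February 2028).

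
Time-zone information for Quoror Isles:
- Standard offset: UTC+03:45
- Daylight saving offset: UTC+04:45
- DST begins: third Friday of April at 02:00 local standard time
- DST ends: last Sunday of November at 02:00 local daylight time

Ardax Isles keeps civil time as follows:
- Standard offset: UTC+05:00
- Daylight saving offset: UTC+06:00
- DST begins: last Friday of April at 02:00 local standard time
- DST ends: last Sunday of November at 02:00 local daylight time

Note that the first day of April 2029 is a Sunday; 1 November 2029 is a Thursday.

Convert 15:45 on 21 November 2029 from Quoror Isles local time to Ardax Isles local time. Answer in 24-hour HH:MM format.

17:00

1 April 2029 is a Sunday, so the first Friday is April 6 and the third is April 20.
1 November 2029 is a Thursday, so Sundays fall on 4, 11, 18, 25; the last is November 25.
21 November 2029 lies within the daylight-saving period (20 April – 25 November), so Quoror Isles is on daylight time, UTC+04:45.
15:45 Quoror Isles − 4h45m = 11:00 UTC.
1 April 2029 is a Sunday, so Fridays fall on 6, 13, 20, 27; the last is April 27.
1 November 2029 is a Thursday, so Sundays fall on 4, 11, 18, 25; the last is November 25.
At the standard offset (UTC+05:00), 11:00 UTC + 5h = 16:00 Ardax Isles standard time.
Daylight saving runs 27 April – 25 November; the standard-time date in Ardax Isles, 21 November 2029, is inside that window, so Ardax Isles is at UTC+06:00.
11:00 UTC + 6h = 17:00 Ardax Isles.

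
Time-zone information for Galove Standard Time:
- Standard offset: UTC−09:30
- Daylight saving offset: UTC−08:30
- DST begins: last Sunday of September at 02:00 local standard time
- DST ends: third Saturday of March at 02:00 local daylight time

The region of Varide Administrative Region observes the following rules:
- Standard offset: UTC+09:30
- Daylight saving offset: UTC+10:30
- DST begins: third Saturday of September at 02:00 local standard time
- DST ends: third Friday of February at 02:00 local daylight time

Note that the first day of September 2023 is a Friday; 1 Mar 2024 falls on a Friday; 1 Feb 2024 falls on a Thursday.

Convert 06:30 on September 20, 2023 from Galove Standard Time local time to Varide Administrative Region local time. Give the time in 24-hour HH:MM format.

02:30

1 September 2023 is a Friday, so Sundays fall on 3, 10, 17, 24; the last is September 24.
1 March 2024 is a Friday, so the first Saturday is March 2 and the third is March 16.
September 20, 2023 does not fall between 24 September 2023 and 16 March 2024, so daylight saving is not in effect and Galove Standard Time is at UTC−09:30.
06:30 Galove Standard Time + 9h30m = 16:00 UTC.
1 September 2023 is a Friday, so the first Saturday is September 2 and the third is September 16.
1 February 2024 is a Thursday, so the first Friday is February 2 and the third is February 16.
At the standard offset (UTC+09:30), 16:00 UTC + 9h30m = 01:30 Varide Administrative Region standard time (rolling into the next day, 21 September 2023).
The standard-time date in Varide Administrative Region, September 21, 2023, lies within the daylight-saving period (16 September 2023 – 16 February 2024), so Varide Administrative Region is on daylight time, UTC+10:30.
16:00 UTC + 10h30m = 02:30 Varide Administrative Region (rolling into the next day, 21 September 2023).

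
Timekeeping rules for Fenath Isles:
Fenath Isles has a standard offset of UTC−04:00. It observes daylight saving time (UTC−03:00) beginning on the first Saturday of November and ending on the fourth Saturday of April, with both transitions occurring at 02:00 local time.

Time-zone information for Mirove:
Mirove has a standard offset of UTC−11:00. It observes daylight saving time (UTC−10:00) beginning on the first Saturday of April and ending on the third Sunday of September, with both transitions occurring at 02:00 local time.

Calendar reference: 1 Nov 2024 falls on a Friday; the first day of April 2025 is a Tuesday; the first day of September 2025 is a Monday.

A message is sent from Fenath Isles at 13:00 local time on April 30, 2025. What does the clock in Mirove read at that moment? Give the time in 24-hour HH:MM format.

07:00

1 November 2024 is a Friday, so the first Saturday is November 2.
1 April 2025 is a Tuesday, so the first Saturday is April 5 and the fourth is April 26.
Daylight saving runs 2 November 2024 – 26 April 2025; April 30, 2025 is outside that window, so Fenath Isles is on standard time at UTC−04:00.
13:00 Fenath Isles + 4h = 17:00 UTC.
1 April 2025 is a Tuesday, so the first Saturday is April 5.
1 September 2025 is a Monday, so the first Sunday is September 7 and the third is September 21.
At the standard offset (UTC−11:00), 17:00 UTC − 11h = 06:00 Mirove standard time.
Daylight saving runs 5 April – 21 September; the standard-time date in Mirove, April 30, 2025, is inside that window, so Mirove is at UTC−10:00.
17:00 UTC − 10h = 07:00 Mirove.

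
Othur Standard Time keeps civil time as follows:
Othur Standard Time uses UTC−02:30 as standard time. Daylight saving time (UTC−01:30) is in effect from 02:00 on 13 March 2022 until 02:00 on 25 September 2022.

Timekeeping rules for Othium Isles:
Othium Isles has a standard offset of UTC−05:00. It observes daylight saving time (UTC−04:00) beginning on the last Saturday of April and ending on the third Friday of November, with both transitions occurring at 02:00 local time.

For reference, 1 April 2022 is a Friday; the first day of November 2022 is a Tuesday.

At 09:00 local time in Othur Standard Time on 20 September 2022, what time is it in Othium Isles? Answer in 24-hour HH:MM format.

06:30

20 September 2022 lies within the daylight-saving period (13 March – 25 September), so Othur Standard Time is on daylight time, UTC−01:30.
09:00 Othur Standard Time + 1h30m = 10:30 UTC.
1 April 2022 is a Friday, so Saturdays fall on 2, 9, 16, 23, 30; the last is April 30.
1 November 2022 is a Tuesday, so the first Friday is November 4 and the third is November 18.
At the standard offset (UTC−05:00), 10:30 UTC − 5h = 05:30 Othium Isles standard time.
The standard-time date in Othium Isles, 20 September 2022, falls between 30 April and 18 November, so daylight saving is in effect and Othium Isles is at UTC−04:00.
10:30 UTC − 4h = 06:30 Othium Isles.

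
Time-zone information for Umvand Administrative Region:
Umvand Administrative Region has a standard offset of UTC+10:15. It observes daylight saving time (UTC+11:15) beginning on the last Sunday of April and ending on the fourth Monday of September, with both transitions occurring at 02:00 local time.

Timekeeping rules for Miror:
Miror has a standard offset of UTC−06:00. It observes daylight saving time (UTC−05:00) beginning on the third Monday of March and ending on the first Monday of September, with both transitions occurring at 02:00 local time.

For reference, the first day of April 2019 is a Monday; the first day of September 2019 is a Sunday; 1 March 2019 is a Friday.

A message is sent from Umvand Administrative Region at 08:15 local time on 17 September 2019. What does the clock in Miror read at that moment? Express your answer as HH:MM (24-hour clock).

15:00

1 April 2019 is a Monday, so Sundays fall on 7, 14, 21, 28; the last is April 28.
1 September 2019 is a Sunday, so the first Monday is September 2 and the fourth is September 23.
Daylight saving runs 28 April – 23 September; 17 September 2019 is inside that window, so Umvand Administrative Region is at UTC+11:15.
08:15 Umvand Administrative Region − 11h15m = 21:00 UTC (rolling into the previous day, 16 September 2019).
1 March 2019 is a Friday, so the first Monday is March 4 and the third is March 18.
1 September 2019 is a Sunday, so the first Monday is September 2.
At the standard offset (UTC−06:00), 21:00 UTC − 6h = 15:00 Miror standard time.
The standard-time date in Miror, 16 September 2019, is outside the daylight-saving period (18 March – 2 September), so Miror is on standard time, UTC−06:00.
21:00 UTC − 6h = 15:00 Miror.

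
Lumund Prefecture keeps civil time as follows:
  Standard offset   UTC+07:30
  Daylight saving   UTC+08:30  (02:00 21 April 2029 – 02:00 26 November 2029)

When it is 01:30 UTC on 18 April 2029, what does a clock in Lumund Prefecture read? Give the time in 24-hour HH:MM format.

At the standard offset (UTC+07:30), 01:30 UTC + 7h30m = 09:00 Lumund Prefecture standard time.
The standard-time date in Lumund Prefecture, 18 April 2029, is outside the daylight-saving period (21 April – 26 November), so Lumund Prefecture is on standard time, UTC+07:30.
01:30 UTC + 7h30m = 09:00 local.

09:00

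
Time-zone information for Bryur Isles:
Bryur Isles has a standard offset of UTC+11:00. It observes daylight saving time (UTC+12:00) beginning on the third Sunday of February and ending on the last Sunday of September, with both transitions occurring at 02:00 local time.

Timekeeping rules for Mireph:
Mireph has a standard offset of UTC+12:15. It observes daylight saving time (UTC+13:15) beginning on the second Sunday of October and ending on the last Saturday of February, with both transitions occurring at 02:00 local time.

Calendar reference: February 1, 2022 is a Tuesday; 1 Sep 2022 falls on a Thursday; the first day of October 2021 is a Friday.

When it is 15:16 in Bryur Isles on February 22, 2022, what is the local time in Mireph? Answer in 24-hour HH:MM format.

1 February 2022 is a Tuesday, so the first Sunday is February 6 and the third is February 20.
1 September 2022 is a Thursday, so Sundays fall on 4, 11, 18, 25; the last is September 25.
Daylight saving runs 20 February – 25 September; February 22, 2022 is inside that window, so Bryur Isles is at UTC+12:00.
15:16 Bryur Isles − 12h = 03:16 UTC.
1 October 2021 is a Friday, so the first Sunday is October 3 and the second is October 10.
1 February 2022 is a Tuesday, so Saturdays fall on 5, 12, 19, 26; the last is February 26.
At the standard offset (UTC+12:15), 03:16 UTC + 12h15m = 15:31 Mireph standard time.
The standard-time date in Mireph, February 22, 2022, falls between 10 October 2021 and 26 February 2022, so daylight saving is in effect and Mireph is at UTC+13:15.
03:16 UTC + 13h15m = 16:31 Mireph.

16:31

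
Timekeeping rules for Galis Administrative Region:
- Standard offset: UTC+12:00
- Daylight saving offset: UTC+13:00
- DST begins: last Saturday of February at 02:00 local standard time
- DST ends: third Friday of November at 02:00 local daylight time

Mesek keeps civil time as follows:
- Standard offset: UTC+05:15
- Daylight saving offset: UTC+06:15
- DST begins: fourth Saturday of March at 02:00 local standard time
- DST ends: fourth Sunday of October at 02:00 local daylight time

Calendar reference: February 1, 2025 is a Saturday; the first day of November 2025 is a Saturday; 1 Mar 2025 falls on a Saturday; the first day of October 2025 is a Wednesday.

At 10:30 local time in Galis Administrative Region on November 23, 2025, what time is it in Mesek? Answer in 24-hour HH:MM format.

03:45

1 February 2025 is a Saturday, so Saturdays fall on 1, 8, 15, 22; the last is February 22.
1 November 2025 is a Saturday, so the first Friday is November 7 and the third is November 21.
November 23, 2025 is outside the daylight-saving period (22 February – 21 November), so Galis Administrative Region is on standard time, UTC+12:00.
10:30 Galis Administrative Region − 12h = 22:30 UTC (rolling into the previous day, 22 November 2025).
1 March 2025 is a Saturday, so the first Saturday is March 1 and the fourth is March 22.
1 October 2025 is a Wednesday, so the first Sunday is October 5 and the fourth is October 26.
At the standard offset (UTC+05:15), 22:30 UTC + 5h15m = 03:45 Mesek standard time (rolling into the next day, 23 November 2025).
Daylight saving runs 22 March – 26 October; the standard-time date in Mesek, November 23, 2025, is outside that window, so Mesek is on standard time at UTC+05:15.
22:30 UTC + 5h15m = 03:45 Mesek (rolling into the next day, 23 November 2025).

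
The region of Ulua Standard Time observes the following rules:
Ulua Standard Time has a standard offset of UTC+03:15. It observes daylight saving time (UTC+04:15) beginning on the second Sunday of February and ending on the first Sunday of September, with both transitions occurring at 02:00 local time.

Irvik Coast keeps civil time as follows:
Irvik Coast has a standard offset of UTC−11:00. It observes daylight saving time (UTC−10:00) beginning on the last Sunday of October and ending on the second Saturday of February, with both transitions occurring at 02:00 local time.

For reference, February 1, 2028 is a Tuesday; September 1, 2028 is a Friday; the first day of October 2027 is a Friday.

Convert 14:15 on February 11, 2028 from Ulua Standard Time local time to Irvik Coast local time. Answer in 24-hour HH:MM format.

1 February 2028 is a Tuesday, so the first Sunday is February 6 and the second is February 13.
1 September 2028 is a Friday, so the first Sunday is September 3.
Daylight saving runs 13 February – 3 September; February 11, 2028 is outside that window, so Ulua Standard Time is on standard time at UTC+03:15.
14:15 Ulua Standard Time − 3h15m = 11:00 UTC.
1 October 2027 is a Friday, so Sundays fall on 3, 10, 17, 24, 31; the last is October 31.
1 February 2028 is a Tuesday, so the first Saturday is February 5 and the second is February 12.
At the standard offset (UTC−11:00), 11:00 UTC − 11h = 00:00 Irvik Coast standard time.
The standard-time date in Irvik Coast, February 11, 2028, falls between 31 October 2027 and 12 February 2028, so daylight saving is in effect and Irvik Coast is at UTC−10:00.
11:00 UTC − 10h = 01:00 Irvik Coast.

01:00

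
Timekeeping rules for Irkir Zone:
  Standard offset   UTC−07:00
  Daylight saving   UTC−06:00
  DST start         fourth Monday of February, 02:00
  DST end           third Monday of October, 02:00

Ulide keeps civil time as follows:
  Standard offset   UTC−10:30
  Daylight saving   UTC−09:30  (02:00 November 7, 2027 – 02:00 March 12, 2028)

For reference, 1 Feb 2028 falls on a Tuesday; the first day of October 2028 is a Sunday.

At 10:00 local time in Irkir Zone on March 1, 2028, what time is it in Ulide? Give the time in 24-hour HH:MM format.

1 February 2028 is a Tuesday, so the first Monday is February 7 and the fourth is February 28.
1 October 2028 is a Sunday, so the first Monday is October 2 and the third is October 16.
March 1, 2028 lies within the daylight-saving period (28 February – 16 October), so Irkir Zone is on daylight time, UTC−06:00.
10:00 Irkir Zone + 6h = 16:00 UTC.
At the standard offset (UTC−10:30), 16:00 UTC − 10h30m = 05:30 Ulide standard time.
Daylight saving runs 7 November 2027 – 12 March 2028; the standard-time date in Ulide, March 1, 2028, is inside that window, so Ulide is at UTC−09:30.
16:00 UTC − 9h30m = 06:30 Ulide.

06:30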